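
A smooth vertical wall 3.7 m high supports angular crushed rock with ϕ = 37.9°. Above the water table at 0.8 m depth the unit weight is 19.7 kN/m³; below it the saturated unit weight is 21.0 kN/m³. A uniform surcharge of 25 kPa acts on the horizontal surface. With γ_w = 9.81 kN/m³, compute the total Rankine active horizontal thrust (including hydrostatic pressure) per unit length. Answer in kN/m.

87.0 kN/m

K_a = tan²(45° − φ/2) = 0.2389.
γ' = 21.0 − 9.81 = 11.19 kN/m³. h₂ = H − d_w = 2.9 m.
σ'_h: at surface K_a·q = 5.973; at WT K_a(q+γd_w) = 9.739; at base K_a(q+γd_w+γ'h₂) = 17.49 kPa.
P₁ = ½(5.973+9.739)×0.8 = 6.285; P₂ = ½(9.739+17.49)×2.9 = 39.49; P_w = ½γ_w h₂² = 41.25.
Total = 6.285+39.49+41.25 = 87.02 kN/m.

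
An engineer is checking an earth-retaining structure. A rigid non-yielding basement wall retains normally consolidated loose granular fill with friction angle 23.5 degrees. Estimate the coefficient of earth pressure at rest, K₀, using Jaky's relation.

K₀ = 1 − sin φ' = 1 − sin 23.5° = 0.6013.

0.601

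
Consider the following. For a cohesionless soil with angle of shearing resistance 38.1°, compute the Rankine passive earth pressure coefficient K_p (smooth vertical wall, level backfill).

4.22

K_p = (1 + sin φ)/(1 − sin φ) = tan²(45° + 38.1°/2) = 4.222.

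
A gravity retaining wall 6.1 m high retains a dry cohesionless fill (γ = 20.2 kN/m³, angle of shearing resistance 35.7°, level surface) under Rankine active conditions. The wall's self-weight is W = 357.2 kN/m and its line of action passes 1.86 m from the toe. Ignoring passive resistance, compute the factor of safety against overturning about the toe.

K_a = tan²(45° − 35.7°/2) = 0.2630.
P_a = ½K_aγH² = 0.5×0.2630×20.2×6.1² = 98.84 kN/m, acting at H/3 = 2.033 m above the base.
Overturning moment M_o = P_a × H/3 = 98.84 × 2.033 = 201.0.
Resisting moment M_r = W × 1.86 = 357.2 × 1.86 = 664.4.
FS_overturning = M_r/M_o = 664.4/201.0 = 3.306.

3.31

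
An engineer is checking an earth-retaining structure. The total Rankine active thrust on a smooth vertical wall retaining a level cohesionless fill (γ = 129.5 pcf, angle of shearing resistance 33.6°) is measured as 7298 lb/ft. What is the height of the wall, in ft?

K_a = 0.2875. P_a = ½ K_a γ H² ⇒ H = √(2P_a/(K_a γ)).
H = √(2×7298/(0.2875×129.5)) = 19.80 ft.

19.8 ft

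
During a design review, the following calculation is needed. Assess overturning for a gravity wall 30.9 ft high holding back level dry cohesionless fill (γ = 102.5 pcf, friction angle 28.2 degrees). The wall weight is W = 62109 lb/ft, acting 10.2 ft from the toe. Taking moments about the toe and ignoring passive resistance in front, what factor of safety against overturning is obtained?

K_a = tan²(45° − 28.2°/2) = 0.3582.
P_a = ½K_aγH² = 0.5×0.3582×102.5×30.9² = 17530 lb/ft, acting at H/3 = 10.30 ft above the base.
Overturning moment M_o = P_a × H/3 = 17530 × 10.30 = 180500.
Resisting moment M_r = W × 10.2 = 62109 × 10.2 = 633500.
FS_overturning = M_r/M_o = 633500/180500 = 3.509.

3.51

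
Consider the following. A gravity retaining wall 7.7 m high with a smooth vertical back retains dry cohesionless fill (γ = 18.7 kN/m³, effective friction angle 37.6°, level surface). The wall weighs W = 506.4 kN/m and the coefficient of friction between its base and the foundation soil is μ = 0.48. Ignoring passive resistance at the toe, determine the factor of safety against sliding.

1.81

K_a = tan²(45° − 37.6°/2) = 0.2421.
P_a = ½K_aγH² = 0.5×0.2421×18.7×7.7² = 134.2 kN/m, acting at H/3 = 2.567 m above the base.
FS_sliding = μW / P_a = 0.48×506.4 / 134.2 = 1.811.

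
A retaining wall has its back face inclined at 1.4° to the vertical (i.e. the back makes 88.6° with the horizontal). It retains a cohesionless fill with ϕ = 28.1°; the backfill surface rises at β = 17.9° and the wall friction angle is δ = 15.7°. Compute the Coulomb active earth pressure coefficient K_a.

K_a = sin²(α+φ) / [sin²α · sin(α−δ) · (1 + √{sin(φ+δ)sin(φ−β) / (sin(α−δ)sin(α+β))})²].
With α = 88.6°, φ = 28.1°, δ = 15.7°, β = 17.9°: K_a = 0.4480.

0.448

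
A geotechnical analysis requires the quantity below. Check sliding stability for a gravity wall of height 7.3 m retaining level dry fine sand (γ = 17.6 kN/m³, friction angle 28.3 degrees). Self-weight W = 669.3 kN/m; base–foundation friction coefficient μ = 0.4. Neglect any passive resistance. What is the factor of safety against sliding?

K_a = tan²(45° − 28.3°/2) = 0.3568.
P_a = ½K_aγH² = 0.5×0.3568×17.6×7.3² = 167.3 kN/m, acting at H/3 = 2.433 m above the base.
FS_sliding = μW / P_a = 0.4×669.3 / 167.3 = 1.600.

1.60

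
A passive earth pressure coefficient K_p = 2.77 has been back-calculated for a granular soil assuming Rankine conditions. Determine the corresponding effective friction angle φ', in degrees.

K_p = (1+sin φ)/(1−sin φ) ⇒ sin φ = (K_p − 1)/(K_p + 1) = 0.4695.
φ = arcsin(0.4695) = 28.00°.

28.0°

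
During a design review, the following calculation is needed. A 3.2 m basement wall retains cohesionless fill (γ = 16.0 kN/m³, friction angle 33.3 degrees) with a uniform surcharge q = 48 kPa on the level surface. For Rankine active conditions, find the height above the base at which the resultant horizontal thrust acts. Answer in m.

K_a = 0.2911.
Triangular part P₁ = ½K_aγH² = 23.85 at H/3 = 1.067 m; rectangular part P₂ = K_a q H = 44.72 at H/2 = 1.600 m.
ȳ = (P₁·1.067 + P₂·1.600)/(P₁+P₂) = 1.414 m.

1.41 m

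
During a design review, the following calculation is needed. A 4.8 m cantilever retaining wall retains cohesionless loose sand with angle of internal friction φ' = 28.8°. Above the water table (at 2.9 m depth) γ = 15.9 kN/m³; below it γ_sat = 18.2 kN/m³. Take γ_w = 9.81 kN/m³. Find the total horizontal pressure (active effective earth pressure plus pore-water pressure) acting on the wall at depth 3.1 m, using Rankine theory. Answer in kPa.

K_a = (1 − sin φ)/(1 + sin φ) = 0.3498.
γ' = 18.2 − 9.81 = 8.390 kN/m³.
Effective vertical stress at 3.1 m: σ'_v = 15.9×2.9 + 8.390×0.200 = 47.79 kPa.
σ'_h = K_a σ'_v = 0.3498 × 47.79 = 16.71 kPa; u = γ_w × 0.200 = 1.962 kPa.
Total σ_h = 16.71 + 1.962 = 18.68 kPa.

18.7 kPa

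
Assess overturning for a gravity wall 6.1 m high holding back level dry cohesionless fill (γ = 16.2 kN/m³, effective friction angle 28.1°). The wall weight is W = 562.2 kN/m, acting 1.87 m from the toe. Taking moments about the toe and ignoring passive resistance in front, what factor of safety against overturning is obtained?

K_a = tan²(45° − 28.1°/2) = 0.3596.
P_a = ½K_aγH² = 0.5×0.3596×16.2×6.1² = 108.4 kN/m, acting at H/3 = 2.033 m above the base.
Overturning moment M_o = P_a × H/3 = 108.4 × 2.033 = 220.4.
Resisting moment M_r = W × 1.87 = 562.2 × 1.87 = 1051.
FS_overturning = M_r/M_o = 1051/220.4 = 4.770.

4.77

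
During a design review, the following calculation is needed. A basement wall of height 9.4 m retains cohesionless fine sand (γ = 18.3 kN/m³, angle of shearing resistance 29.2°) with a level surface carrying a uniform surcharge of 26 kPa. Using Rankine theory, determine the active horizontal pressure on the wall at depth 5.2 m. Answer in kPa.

41.7 kPa

K_a = (1 − sin φ)/(1 + sin φ) = 0.3442.
σ_v = γz + q = 18.3 × 5.2 + 26 = 121.2 kPa.
σ_h = K_a σ_v = 0.3442 × 121.2 = 41.70 kPa.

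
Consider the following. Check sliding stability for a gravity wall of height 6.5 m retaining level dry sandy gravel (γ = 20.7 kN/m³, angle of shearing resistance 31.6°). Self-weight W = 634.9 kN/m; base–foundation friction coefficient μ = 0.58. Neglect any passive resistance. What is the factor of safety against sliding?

K_a = tan²(45° − 31.6°/2) = 0.3123.
P_a = ½K_aγH² = 0.5×0.3123×20.7×6.5² = 136.6 kN/m, acting at H/3 = 2.167 m above the base.
FS_sliding = μW / P_a = 0.58×634.9 / 136.6 = 2.696.

2.70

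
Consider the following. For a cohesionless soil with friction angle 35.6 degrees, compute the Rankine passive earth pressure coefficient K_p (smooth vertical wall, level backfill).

3.79

K_p = (1 + sin φ)/(1 − sin φ) = tan²(45° + 35.6°/2) = 3.786.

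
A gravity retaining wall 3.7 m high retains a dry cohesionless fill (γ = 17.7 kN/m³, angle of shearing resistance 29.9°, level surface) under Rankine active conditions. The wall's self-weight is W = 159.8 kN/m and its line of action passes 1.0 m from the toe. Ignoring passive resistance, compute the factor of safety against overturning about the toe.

3.20

K_a = tan²(45° − 29.9°/2) = 0.3347.
P_a = ½K_aγH² = 0.5×0.3347×17.7×3.7² = 40.55 kN/m, acting at H/3 = 1.233 m above the base.
Overturning moment M_o = P_a × H/3 = 40.55 × 1.233 = 50.01.
Resisting moment M_r = W × 1.0 = 159.8 × 1.0 = 159.8.
FS_overturning = M_r/M_o = 159.8/50.01 = 3.195.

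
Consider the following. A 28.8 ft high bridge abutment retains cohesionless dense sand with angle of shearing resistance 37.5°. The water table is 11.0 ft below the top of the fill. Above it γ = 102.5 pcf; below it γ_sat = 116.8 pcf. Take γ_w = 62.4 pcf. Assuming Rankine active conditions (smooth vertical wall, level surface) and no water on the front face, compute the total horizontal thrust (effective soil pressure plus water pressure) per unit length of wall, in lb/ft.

K_a = tan²(45° − φ/2) = 0.2432.
γ' = 116.8 − 62.4 = 54.40 pcf. Depth below WT = 17.8 ft.
σ'_h at WT = K_a γ d_w = 274.2 psf; at base = 274.2 + K_a γ' × 17.8 = 509.7 psf.
P₁ (0–11.0 ft) = ½×274.2×11.0 = 1508. P₂ (11.0–28.8 ft) = ½(274.2+509.7)×17.8 = 6977.
P_w = ½ γ_w h₂² = 0.5×62.4×17.8² = 9885. Total = 1508+6977+9885 = 18370 lb/ft.

18400 lb/ft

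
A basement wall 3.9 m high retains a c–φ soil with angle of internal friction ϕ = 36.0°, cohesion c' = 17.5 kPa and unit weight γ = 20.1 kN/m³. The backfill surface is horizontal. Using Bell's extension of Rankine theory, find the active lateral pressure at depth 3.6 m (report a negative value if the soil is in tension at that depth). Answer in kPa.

K_a = (1 − sin φ)/(1 + sin φ) = 0.2596.
σ_a = K_a γ z − 2c√K_a = 0.2596×20.1×3.6 − 2×17.5×0.5095 = 0.9524 kPa.

0.952 kPa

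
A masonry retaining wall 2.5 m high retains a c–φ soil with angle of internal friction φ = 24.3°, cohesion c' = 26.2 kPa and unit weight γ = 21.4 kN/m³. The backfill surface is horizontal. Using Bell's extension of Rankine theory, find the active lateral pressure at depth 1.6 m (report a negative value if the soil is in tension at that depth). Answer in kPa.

-19.6 kPa

K_a = (1 − sin φ)/(1 + sin φ) = 0.4169.
σ_a = K_a γ z − 2c√K_a = 0.4169×21.4×1.6 − 2×26.2×0.6457 = -19.56 kPa.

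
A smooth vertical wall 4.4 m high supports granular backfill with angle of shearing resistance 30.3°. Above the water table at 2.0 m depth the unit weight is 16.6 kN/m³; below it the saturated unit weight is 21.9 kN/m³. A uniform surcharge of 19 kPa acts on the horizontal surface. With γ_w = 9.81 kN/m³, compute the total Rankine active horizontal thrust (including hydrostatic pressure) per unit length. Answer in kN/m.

104 kN/m

K_a = tan²(45° − φ/2) = 0.3293.
γ' = 21.9 − 9.81 = 12.09 kN/m³. h₂ = H − d_w = 2.4 m.
σ'_h: at surface K_a·q = 6.257; at WT K_a(q+γd_w) = 17.19; at base K_a(q+γd_w+γ'h₂) = 26.75 kPa.
P₁ = ½(6.257+17.19)×2.0 = 23.45; P₂ = ½(17.19+26.75)×2.4 = 52.72; P_w = ½γ_w h₂² = 28.25.
Total = 23.45+52.72+28.25 = 104.4 kN/m.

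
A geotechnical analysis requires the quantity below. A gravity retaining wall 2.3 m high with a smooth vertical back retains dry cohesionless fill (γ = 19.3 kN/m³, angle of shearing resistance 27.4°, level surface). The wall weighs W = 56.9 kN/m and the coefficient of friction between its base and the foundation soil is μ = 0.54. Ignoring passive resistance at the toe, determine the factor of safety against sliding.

1.63

K_a = tan²(45° − 27.4°/2) = 0.3697.
P_a = ½K_aγH² = 0.5×0.3697×19.3×2.3² = 18.87 kN/m, acting at H/3 = 0.7667 m above the base.
FS_sliding = μW / P_a = 0.54×56.9 / 18.87 = 1.628.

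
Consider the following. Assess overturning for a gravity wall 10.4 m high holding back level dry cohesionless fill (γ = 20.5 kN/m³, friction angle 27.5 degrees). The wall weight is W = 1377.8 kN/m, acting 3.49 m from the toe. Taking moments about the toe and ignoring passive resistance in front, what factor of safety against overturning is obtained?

K_a = tan²(45° − 27.5°/2) = 0.3682.
P_a = ½K_aγH² = 0.5×0.3682×20.5×10.4² = 408.2 kN/m, acting at H/3 = 3.467 m above the base.
Overturning moment M_o = P_a × H/3 = 408.2 × 3.467 = 1415.
Resisting moment M_r = W × 3.49 = 1377.8 × 3.49 = 4809.
FS_overturning = M_r/M_o = 4809/1415 = 3.398.

3.40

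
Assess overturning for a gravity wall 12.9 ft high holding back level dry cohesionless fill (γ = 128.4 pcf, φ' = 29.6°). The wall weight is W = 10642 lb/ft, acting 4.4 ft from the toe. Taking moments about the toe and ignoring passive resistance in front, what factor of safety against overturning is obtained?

3.01

K_a = tan²(45° − 29.6°/2) = 0.3387.
P_a = ½K_aγH² = 0.5×0.3387×128.4×12.9² = 3619 lb/ft, acting at H/3 = 4.300 ft above the base.
Overturning moment M_o = P_a × H/3 = 3619 × 4.300 = 15560.
Resisting moment M_r = W × 4.4 = 10642 × 4.4 = 46820.
FS_overturning = M_r/M_o = 46820/15560 = 3.009.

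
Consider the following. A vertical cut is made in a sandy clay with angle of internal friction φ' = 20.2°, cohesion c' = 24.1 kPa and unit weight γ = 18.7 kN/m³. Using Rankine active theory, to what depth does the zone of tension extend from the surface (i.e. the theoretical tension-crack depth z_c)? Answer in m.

3.69 m

K_a = tan²(45° − 20.2°/2) = 0.4867; √K_a = 0.6976.
The active pressure is zero where K_a γ z = 2c√K_a, so z_c = 2c/(γ√K_a) = 2×24.1/(18.7×0.6976) = 3.695 m.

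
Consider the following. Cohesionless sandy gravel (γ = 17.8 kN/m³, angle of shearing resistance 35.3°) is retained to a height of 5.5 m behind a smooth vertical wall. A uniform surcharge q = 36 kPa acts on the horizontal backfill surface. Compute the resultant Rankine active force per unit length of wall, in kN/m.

125 kN/m

K_a = tan²(45° − φ/2) = 0.2675.
Soil triangle: ½ K_a γ H² = 0.5×0.2675×17.8×5.5² = 72.03 kN/m.
Surcharge rectangle: K_a q H = 0.2675×36×5.5 = 52.97 kN/m.
Total = 72.03 + 52.97 = 125.0 kN/m.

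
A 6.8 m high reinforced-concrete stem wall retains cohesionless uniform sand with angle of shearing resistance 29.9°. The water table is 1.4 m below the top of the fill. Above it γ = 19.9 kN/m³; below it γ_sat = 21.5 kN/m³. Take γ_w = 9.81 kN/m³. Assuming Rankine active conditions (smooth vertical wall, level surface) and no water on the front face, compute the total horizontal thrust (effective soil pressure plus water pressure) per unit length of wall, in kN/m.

257 kN/m

K_a = tan²(45° − φ/2) = 0.3347.
γ' = 21.5 − 9.81 = 11.69 kN/m³. Depth below WT = 5.4 m.
σ'_h at WT = K_a γ d_w = 9.324 kPa; at base = 9.324 + K_a γ' × 5.4 = 30.45 kPa.
P₁ (0–1.4 m) = ½×9.324×1.4 = 6.527. P₂ (1.4–6.8 m) = ½(9.324+30.45)×5.4 = 107.4.
P_w = ½ γ_w h₂² = 0.5×9.81×5.4² = 143.0. Total = 6.527+107.4+143.0 = 256.9 kN/m.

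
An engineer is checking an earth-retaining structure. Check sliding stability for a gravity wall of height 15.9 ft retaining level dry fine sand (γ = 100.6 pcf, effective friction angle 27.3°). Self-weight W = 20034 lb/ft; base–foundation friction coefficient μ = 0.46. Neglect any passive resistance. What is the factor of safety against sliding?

K_a = tan²(45° − 27.3°/2) = 0.3711.
P_a = ½K_aγH² = 0.5×0.3711×100.6×15.9² = 4719 lb/ft, acting at H/3 = 5.300 ft above the base.
FS_sliding = μW / P_a = 0.46×20034 / 4719 = 1.953.

1.95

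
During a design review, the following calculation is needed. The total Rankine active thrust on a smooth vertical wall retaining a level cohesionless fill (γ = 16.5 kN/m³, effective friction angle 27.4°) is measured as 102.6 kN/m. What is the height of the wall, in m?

K_a = 0.3697. P_a = ½ K_a γ H² ⇒ H = √(2P_a/(K_a γ)).
H = √(2×102.6/(0.3697×16.5)) = 5.800 m.

5.80 m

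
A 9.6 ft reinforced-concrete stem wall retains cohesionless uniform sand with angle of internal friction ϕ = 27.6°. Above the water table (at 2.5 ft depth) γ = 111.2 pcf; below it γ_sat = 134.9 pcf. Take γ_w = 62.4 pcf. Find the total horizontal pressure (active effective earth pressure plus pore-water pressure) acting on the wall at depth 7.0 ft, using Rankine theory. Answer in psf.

502 psf

K_a = (1 − sin φ)/(1 + sin φ) = 0.3668.
γ' = 134.9 − 62.4 = 72.50 pcf.
Effective vertical stress at 7.0 ft: σ'_v = 111.2×2.5 + 72.50×4.50 = 604.2 psf.
σ'_h = K_a σ'_v = 0.3668 × 604.2 = 221.6 psf; u = γ_w × 4.50 = 280.8 psf.
Total σ_h = 221.6 + 280.8 = 502.4 psf.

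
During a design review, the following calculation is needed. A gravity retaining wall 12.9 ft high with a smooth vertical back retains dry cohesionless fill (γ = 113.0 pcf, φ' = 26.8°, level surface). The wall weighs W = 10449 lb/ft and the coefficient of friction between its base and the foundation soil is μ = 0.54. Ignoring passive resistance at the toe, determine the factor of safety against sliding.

K_a = tan²(45° − 26.8°/2) = 0.3785.
P_a = ½K_aγH² = 0.5×0.3785×113.0×12.9² = 3558 lb/ft, acting at H/3 = 4.300 ft above the base.
FS_sliding = μW / P_a = 0.54×10449 / 3558 = 1.586.

1.59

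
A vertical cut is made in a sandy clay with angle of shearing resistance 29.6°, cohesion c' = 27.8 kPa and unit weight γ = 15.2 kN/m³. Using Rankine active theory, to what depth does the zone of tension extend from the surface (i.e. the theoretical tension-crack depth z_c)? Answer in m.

6.28 m

K_a = tan²(45° − 29.6°/2) = 0.3387; √K_a = 0.5820.
The active pressure is zero where K_a γ z = 2c√K_a, so z_c = 2c/(γ√K_a) = 2×27.8/(15.2×0.5820) = 6.285 m.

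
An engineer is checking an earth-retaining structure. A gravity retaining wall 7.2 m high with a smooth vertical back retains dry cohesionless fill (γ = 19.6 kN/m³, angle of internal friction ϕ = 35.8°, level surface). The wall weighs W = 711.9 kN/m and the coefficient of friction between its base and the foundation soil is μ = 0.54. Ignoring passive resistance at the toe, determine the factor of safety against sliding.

K_a = tan²(45° − 35.8°/2) = 0.2619.
P_a = ½K_aγH² = 0.5×0.2619×19.6×7.2² = 133.0 kN/m, acting at H/3 = 2.400 m above the base.
FS_sliding = μW / P_a = 0.54×711.9 / 133.0 = 2.890.

2.89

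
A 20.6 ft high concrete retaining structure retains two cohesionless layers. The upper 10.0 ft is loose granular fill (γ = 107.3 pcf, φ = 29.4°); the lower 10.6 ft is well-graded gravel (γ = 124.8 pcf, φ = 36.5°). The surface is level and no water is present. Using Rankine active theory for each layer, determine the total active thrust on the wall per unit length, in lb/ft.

K_a1 = tan²(45°−29.4°/2) = 0.3415; K_a2 = tan²(45°−36.5°/2) = 0.2541.
Layer 1: σ at base = K_a1 γ₁ h₁ = 366.4 psf; P₁ = ½×366.4×10.0 = 1832.
Layer 2: σ_v at top = γ₁h₁ = 1073; σ_h top = K_a2×1073 = 272.6; σ_h base = K_a2×(1073+124.8×10.6) = 608.7.
P₂ = ½(272.6+608.7)×10.6 = 4671. Total P_a = 1832+4671 = 6503 lb/ft.

6500 lb/ft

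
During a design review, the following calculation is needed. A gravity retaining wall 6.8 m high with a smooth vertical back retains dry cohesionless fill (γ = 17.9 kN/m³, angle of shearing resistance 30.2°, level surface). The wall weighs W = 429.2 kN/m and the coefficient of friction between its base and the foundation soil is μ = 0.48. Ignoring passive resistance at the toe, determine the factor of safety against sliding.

1.51

K_a = tan²(45° − 30.2°/2) = 0.3307.
P_a = ½K_aγH² = 0.5×0.3307×17.9×6.8² = 136.8 kN/m, acting at H/3 = 2.267 m above the base.
FS_sliding = μW / P_a = 0.48×429.2 / 136.8 = 1.506.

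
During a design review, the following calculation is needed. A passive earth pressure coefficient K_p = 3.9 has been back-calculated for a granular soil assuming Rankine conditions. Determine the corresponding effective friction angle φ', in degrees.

K_p = (1+sin φ)/(1−sin φ) ⇒ sin φ = (K_p − 1)/(K_p + 1) = 0.5918.
φ = arcsin(0.5918) = 36.29°.

36.3°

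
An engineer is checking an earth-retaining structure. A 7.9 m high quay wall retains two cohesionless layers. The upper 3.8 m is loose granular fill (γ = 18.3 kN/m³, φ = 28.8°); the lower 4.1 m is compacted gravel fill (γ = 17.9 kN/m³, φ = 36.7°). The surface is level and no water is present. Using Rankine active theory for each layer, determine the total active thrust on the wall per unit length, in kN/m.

156 kN/m

K_a1 = tan²(45°−28.8°/2) = 0.3498; K_a2 = tan²(45°−36.7°/2) = 0.2519.
Layer 1: σ at base = K_a1 γ₁ h₁ = 24.32 kPa; P₁ = ½×24.32×3.8 = 46.21.
Layer 2: σ_v at top = γ₁h₁ = 69.54; σ_h top = K_a2×69.54 = 17.51; σ_h base = K_a2×(69.54+17.9×4.1) = 36.00.
P₂ = ½(17.51+36.00)×4.1 = 109.7. Total P_a = 46.21+109.7 = 155.9 kN/m.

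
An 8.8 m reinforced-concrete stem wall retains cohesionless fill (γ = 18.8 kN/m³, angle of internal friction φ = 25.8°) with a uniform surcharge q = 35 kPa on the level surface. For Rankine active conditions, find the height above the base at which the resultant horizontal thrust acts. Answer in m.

K_a = 0.3935.
Triangular part P₁ = ½K_aγH² = 286.4 at H/3 = 2.933 m; rectangular part P₂ = K_a q H = 121.2 at H/2 = 4.400 m.
ȳ = (P₁·2.933 + P₂·4.400)/(P₁+P₂) = 3.369 m.

3.37 m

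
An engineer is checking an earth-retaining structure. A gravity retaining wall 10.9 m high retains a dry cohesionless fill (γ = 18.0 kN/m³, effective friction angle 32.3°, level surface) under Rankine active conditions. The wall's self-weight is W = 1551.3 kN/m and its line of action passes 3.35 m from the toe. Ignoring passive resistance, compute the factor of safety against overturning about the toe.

K_a = tan²(45° − 32.3°/2) = 0.3035.
P_a = ½K_aγH² = 0.5×0.3035×18.0×10.9² = 324.5 kN/m, acting at H/3 = 3.633 m above the base.
Overturning moment M_o = P_a × H/3 = 324.5 × 3.633 = 1179.
Resisting moment M_r = W × 3.35 = 1551.3 × 3.35 = 5197.
FS_overturning = M_r/M_o = 5197/1179 = 4.408.

4.41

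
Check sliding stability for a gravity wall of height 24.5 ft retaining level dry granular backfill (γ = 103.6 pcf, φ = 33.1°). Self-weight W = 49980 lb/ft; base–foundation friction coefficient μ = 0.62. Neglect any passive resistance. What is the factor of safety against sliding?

K_a = tan²(45° − 33.1°/2) = 0.2936.
P_a = ½K_aγH² = 0.5×0.2936×103.6×24.5² = 9128 lb/ft, acting at H/3 = 8.167 ft above the base.
FS_sliding = μW / P_a = 0.62×49980 / 9128 = 3.395.

3.39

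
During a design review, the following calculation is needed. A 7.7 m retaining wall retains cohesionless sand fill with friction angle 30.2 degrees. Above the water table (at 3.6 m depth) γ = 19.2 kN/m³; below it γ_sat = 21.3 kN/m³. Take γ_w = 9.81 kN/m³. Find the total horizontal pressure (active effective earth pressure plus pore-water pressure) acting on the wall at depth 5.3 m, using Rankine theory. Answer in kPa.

46.0 kPa

K_a = (1 − sin φ)/(1 + sin φ) = 0.3307.
γ' = 21.3 − 9.81 = 11.49 kN/m³.
Effective vertical stress at 5.3 m: σ'_v = 19.2×3.6 + 11.49×1.70 = 88.65 kPa.
σ'_h = K_a σ'_v = 0.3307 × 88.65 = 29.31 kPa; u = γ_w × 1.70 = 16.68 kPa.
Total σ_h = 29.31 + 16.68 = 45.99 kPa.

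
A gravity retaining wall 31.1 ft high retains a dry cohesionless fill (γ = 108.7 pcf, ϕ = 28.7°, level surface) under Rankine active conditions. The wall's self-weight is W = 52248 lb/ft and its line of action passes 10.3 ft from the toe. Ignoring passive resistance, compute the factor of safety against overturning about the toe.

K_a = tan²(45° − 28.7°/2) = 0.3511.
P_a = ½K_aγH² = 0.5×0.3511×108.7×31.1² = 18460 lb/ft, acting at H/3 = 10.37 ft above the base.
Overturning moment M_o = P_a × H/3 = 18460 × 10.37 = 191400.
Resisting moment M_r = W × 10.3 = 52248 × 10.3 = 538200.
FS_overturning = M_r/M_o = 538200/191400 = 2.812.

2.81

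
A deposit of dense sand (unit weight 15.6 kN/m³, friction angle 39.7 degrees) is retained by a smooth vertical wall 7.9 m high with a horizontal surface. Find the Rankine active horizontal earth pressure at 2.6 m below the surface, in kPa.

K_a = (1 − sin φ)/(1 + sin φ) = 0.2204.
σ_h = K_a γ z = 0.2204 × 15.6 × 2.6 = 8.941 kPa.

8.94 kPa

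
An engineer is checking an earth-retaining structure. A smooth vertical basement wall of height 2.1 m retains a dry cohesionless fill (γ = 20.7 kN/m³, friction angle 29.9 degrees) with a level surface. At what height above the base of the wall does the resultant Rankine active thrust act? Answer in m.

K_a = 0.3347.
The pressure distribution is triangular, so the resultant acts at H/3 above the base = 2.1/3 = 0.7000 m.

0.700 m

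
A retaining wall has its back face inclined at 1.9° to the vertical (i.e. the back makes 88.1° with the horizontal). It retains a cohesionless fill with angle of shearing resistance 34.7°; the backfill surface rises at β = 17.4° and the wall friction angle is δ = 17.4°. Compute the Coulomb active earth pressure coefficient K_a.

0.330

K_a = sin²(α+φ) / [sin²α · sin(α−δ) · (1 + √{sin(φ+δ)sin(φ−β) / (sin(α−δ)sin(α+β))})²].
With α = 88.1°, φ = 34.7°, δ = 17.4°, β = 17.4°: K_a = 0.3296.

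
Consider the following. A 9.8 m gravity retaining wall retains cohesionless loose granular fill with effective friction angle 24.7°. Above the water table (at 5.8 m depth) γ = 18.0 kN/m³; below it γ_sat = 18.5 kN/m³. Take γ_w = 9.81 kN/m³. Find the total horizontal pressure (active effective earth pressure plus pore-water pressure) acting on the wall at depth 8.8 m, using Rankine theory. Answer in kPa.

83.0 kPa

K_a = (1 − sin φ)/(1 + sin φ) = 0.4106.
γ' = 18.5 − 9.81 = 8.690 kN/m³.
Effective vertical stress at 8.8 m: σ'_v = 18.0×5.8 + 8.690×3.00 = 130.5 kPa.
σ'_h = K_a σ'_v = 0.4106 × 130.5 = 53.57 kPa; u = γ_w × 3.00 = 29.43 kPa.
Total σ_h = 53.57 + 29.43 = 83.00 kPa.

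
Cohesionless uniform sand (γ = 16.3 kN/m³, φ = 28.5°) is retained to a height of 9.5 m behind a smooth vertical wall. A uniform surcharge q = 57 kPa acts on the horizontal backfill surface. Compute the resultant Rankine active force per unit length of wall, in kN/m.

452 kN/m

K_a = tan²(45° − φ/2) = 0.3540.
Soil triangle: ½ K_a γ H² = 0.5×0.3540×16.3×9.5² = 260.3 kN/m.
Surcharge rectangle: K_a q H = 0.3540×57×9.5 = 191.7 kN/m.
Total = 260.3 + 191.7 = 452.0 kN/m.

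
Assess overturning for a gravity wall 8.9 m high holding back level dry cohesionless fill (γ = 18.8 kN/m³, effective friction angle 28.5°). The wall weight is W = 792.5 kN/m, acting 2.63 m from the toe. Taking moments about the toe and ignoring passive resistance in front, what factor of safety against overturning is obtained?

K_a = tan²(45° − 28.5°/2) = 0.3540.
P_a = ½K_aγH² = 0.5×0.3540×18.8×8.9² = 263.5 kN/m, acting at H/3 = 2.967 m above the base.
Overturning moment M_o = P_a × H/3 = 263.5 × 2.967 = 781.8.
Resisting moment M_r = W × 2.63 = 792.5 × 2.63 = 2084.
FS_overturning = M_r/M_o = 2084/781.8 = 2.666.

2.67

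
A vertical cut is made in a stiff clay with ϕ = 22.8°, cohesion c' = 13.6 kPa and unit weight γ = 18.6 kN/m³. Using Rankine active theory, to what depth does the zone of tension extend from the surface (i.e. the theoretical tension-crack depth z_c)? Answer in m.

2.20 m

K_a = tan²(45° − 22.8°/2) = 0.4414; √K_a = 0.6644.
The active pressure is zero where K_a γ z = 2c√K_a, so z_c = 2c/(γ√K_a) = 2×13.6/(18.6×0.6644) = 2.201 m.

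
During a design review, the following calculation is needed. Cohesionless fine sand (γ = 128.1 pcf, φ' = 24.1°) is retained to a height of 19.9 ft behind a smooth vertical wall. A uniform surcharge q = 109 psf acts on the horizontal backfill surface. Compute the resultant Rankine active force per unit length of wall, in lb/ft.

K_a = tan²(45° − φ/2) = 0.4201.
Soil triangle: ½ K_a γ H² = 0.5×0.4201×128.1×19.9² = 10660 lb/ft.
Surcharge rectangle: K_a q H = 0.4201×109×19.9 = 911.3 lb/ft.
Total = 10660 + 911.3 = 11570 lb/ft.

11600 lb/ft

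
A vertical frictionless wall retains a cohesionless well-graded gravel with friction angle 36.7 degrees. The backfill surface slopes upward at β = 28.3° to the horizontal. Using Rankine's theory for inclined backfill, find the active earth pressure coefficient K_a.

0.366

K_a = cos β · (cos β − √(cos²β − cos²φ)) / (cos β + √(cos²β − cos²φ)).
cos β = 0.8805, cos φ = 0.8018, √(cos²β − cos²φ) = 0.3639.
K_a = 0.8805 × (0.8805 − 0.3639)/(0.8805 + 0.3639) = 0.3655.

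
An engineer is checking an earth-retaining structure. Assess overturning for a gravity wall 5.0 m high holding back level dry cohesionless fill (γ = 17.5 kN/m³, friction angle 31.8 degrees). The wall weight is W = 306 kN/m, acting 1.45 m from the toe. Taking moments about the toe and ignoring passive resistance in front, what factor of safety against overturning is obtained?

K_a = tan²(45° − 31.8°/2) = 0.3098.
P_a = ½K_aγH² = 0.5×0.3098×17.5×5.0² = 67.77 kN/m, acting at H/3 = 1.667 m above the base.
Overturning moment M_o = P_a × H/3 = 67.77 × 1.667 = 112.9.
Resisting moment M_r = W × 1.45 = 306 × 1.45 = 443.7.
FS_overturning = M_r/M_o = 443.7/112.9 = 3.928.

3.93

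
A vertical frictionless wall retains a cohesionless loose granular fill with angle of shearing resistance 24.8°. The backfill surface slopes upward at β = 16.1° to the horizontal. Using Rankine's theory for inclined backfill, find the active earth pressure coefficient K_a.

0.487

K_a = cos β · (cos β − √(cos²β − cos²φ)) / (cos β + √(cos²β − cos²φ)).
cos β = 0.9608, cos φ = 0.9078, √(cos²β − cos²φ) = 0.3147.
K_a = 0.9608 × (0.9608 − 0.3147)/(0.9608 + 0.3147) = 0.4867.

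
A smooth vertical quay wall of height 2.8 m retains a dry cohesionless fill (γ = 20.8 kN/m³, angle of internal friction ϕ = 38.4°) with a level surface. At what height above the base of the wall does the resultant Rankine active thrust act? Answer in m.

K_a = 0.2337.
The pressure distribution is triangular, so the resultant acts at H/3 above the base = 2.8/3 = 0.9333 m.

0.933 m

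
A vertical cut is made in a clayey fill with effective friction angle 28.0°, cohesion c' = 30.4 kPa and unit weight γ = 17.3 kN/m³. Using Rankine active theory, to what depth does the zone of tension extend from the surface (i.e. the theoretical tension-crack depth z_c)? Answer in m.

5.85 m

K_a = tan²(45° − 28.0°/2) = 0.3610; √K_a = 0.6009.
The active pressure is zero where K_a γ z = 2c√K_a, so z_c = 2c/(γ√K_a) = 2×30.4/(17.3×0.6009) = 5.849 m.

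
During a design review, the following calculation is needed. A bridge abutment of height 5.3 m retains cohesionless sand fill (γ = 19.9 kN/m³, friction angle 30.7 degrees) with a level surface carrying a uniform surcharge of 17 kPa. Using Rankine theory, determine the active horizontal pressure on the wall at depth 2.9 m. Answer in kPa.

K_a = (1 − sin φ)/(1 + sin φ) = 0.3240.
σ_v = γz + q = 19.9 × 2.9 + 17 = 74.71 kPa.
σ_h = K_a σ_v = 0.3240 × 74.71 = 24.21 kPa.

24.2 kPa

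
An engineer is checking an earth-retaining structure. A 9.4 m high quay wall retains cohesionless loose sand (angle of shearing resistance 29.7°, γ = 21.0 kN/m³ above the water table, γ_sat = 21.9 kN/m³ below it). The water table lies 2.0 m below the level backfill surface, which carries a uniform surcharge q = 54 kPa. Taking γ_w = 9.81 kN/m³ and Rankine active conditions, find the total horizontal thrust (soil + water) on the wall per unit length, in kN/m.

K_a = tan²(45° − φ/2) = 0.3374.
γ' = 21.9 − 9.81 = 12.09 kN/m³. h₂ = H − d_w = 7.4 m.
σ'_h: at surface K_a·q = 18.22; at WT K_a(q+γd_w) = 32.39; at base K_a(q+γd_w+γ'h₂) = 62.57 kPa.
P₁ = ½(18.22+32.39)×2.0 = 50.61; P₂ = ½(32.39+62.57)×7.4 = 351.4; P_w = ½γ_w h₂² = 268.6.
Total = 50.61+351.4+268.6 = 670.6 kN/m.

671 kN/m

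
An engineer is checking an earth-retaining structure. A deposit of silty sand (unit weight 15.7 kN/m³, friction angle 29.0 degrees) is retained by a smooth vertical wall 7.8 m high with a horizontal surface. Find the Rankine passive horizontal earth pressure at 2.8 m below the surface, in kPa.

127 kPa

K_p = (1 + sin φ)/(1 − sin φ) = 2.882.
σ_h = K_p γ z = 2.882 × 15.7 × 2.8 = 126.7 kPa.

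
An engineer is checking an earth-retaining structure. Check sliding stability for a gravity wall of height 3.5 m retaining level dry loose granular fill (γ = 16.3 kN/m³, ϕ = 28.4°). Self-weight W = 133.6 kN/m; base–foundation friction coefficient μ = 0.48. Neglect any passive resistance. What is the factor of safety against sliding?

1.81

K_a = tan²(45° − 28.4°/2) = 0.3554.
P_a = ½K_aγH² = 0.5×0.3554×16.3×3.5² = 35.48 kN/m, acting at H/3 = 1.167 m above the base.
FS_sliding = μW / P_a = 0.48×133.6 / 35.48 = 1.808.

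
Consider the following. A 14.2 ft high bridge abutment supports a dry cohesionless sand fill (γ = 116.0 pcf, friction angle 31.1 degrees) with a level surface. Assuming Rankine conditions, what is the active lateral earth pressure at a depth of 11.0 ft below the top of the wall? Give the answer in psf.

407 psf

K_a = (1 − sin φ)/(1 + sin φ) = 0.3188.
σ_h = K_a γ z = 0.3188 × 116.0 × 11.0 = 406.8 psf.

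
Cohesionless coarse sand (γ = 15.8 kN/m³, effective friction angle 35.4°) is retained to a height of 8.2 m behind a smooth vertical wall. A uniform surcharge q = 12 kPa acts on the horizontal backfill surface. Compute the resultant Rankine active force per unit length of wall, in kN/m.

K_a = tan²(45° − φ/2) = 0.2664.
Soil triangle: ½ K_a γ H² = 0.5×0.2664×15.8×8.2² = 141.5 kN/m.
Surcharge rectangle: K_a q H = 0.2664×12×8.2 = 26.21 kN/m.
Total = 141.5 + 26.21 = 167.7 kN/m.

168 kN/m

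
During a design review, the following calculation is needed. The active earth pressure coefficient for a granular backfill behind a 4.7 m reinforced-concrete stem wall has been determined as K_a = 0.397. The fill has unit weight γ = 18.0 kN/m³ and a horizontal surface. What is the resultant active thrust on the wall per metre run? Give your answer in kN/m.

78.9 kN/m

P = ½ K_a γ H² = 0.5 × 0.397 × 18.0 × 4.7² = 78.93 kN/m.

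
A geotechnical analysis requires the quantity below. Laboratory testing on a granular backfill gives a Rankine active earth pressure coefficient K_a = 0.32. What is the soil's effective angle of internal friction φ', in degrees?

K_a = tan²(45° − φ/2) ⇒ 45° − φ/2 = arctan(√0.32) = 29.50°.
φ = 2(45° − 29.50°) = 31.01°.

31.0°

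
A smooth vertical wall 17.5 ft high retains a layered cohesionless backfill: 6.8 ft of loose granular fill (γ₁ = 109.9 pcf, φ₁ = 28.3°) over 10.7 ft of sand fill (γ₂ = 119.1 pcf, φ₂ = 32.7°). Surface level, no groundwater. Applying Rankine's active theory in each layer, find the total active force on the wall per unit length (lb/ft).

K_a1 = tan²(45°−28.3°/2) = 0.3568; K_a2 = tan²(45°−32.7°/2) = 0.2985.
Layer 1: σ at base = K_a1 γ₁ h₁ = 266.6 psf; P₁ = ½×266.6×6.8 = 906.5.
Layer 2: σ_v at top = γ₁h₁ = 747.3; σ_h top = K_a2×747.3 = 223.1; σ_h base = K_a2×(747.3+119.1×10.7) = 603.5.
P₂ = ½(223.1+603.5)×10.7 = 4422. Total P_a = 906.5+4422 = 5329 lb/ft.

5330 lb/ft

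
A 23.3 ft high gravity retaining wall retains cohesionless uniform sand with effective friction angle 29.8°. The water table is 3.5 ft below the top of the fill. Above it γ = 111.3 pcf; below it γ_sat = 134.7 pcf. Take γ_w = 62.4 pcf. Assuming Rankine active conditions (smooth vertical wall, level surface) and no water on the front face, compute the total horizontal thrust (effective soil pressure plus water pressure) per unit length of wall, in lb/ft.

19800 lb/ft

K_a = tan²(45° − φ/2) = 0.3360.
γ' = 134.7 − 62.4 = 72.30 pcf. Depth below WT = 19.8 ft.
σ'_h at WT = K_a γ d_w = 130.9 psf; at base = 130.9 + K_a γ' × 19.8 = 611.9 psf.
P₁ (0–3.5 ft) = ½×130.9×3.5 = 229.1. P₂ (3.5–23.3 ft) = ½(130.9+611.9)×19.8 = 7354.
P_w = ½ γ_w h₂² = 0.5×62.4×19.8² = 12230. Total = 229.1+7354+12230 = 19810 lb/ft.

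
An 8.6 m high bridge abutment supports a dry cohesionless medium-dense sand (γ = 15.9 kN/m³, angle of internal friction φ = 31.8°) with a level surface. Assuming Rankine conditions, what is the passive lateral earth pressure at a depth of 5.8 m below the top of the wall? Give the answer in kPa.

K_p = (1 + sin φ)/(1 − sin φ) = 3.228.
σ_h = K_p γ z = 3.228 × 15.9 × 5.8 = 297.7 kPa.

298 kPa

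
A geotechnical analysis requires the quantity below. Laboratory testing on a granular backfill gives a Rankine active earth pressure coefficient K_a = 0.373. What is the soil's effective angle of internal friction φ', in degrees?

27.2°

K_a = tan²(45° − φ/2) ⇒ 45° − φ/2 = arctan(√0.373) = 31.41°.
φ = 2(45° − 31.41°) = 27.17°.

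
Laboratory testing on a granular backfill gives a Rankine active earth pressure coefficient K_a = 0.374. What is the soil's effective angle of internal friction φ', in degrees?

27.1°

K_a = tan²(45° − φ/2) ⇒ 45° − φ/2 = arctan(√0.374) = 31.45°.
φ = 2(45° − 31.45°) = 27.10°.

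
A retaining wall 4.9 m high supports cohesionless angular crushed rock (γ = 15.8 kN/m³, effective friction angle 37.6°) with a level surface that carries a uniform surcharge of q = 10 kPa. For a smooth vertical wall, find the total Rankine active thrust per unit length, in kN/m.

57.8 kN/m

K_a = tan²(45° − φ/2) = 0.2421.
Soil triangle: ½ K_a γ H² = 0.5×0.2421×15.8×4.9² = 45.93 kN/m.
Surcharge rectangle: K_a q H = 0.2421×10×4.9 = 11.86 kN/m.
Total = 45.93 + 11.86 = 57.79 kN/m.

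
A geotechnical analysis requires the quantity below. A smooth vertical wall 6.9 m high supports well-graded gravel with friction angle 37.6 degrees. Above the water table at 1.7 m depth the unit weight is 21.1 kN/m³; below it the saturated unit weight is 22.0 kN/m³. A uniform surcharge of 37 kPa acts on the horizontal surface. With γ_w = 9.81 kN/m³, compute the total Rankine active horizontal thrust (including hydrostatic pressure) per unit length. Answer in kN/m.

287 kN/m

K_a = tan²(45° − φ/2) = 0.2421.
γ' = 22.0 − 9.81 = 12.19 kN/m³. h₂ = H − d_w = 5.2 m.
σ'_h: at surface K_a·q = 8.959; at WT K_a(q+γd_w) = 17.64; at base K_a(q+γd_w+γ'h₂) = 32.99 kPa.
P₁ = ½(8.959+17.64)×1.7 = 22.61; P₂ = ½(17.64+32.99)×5.2 = 131.7; P_w = ½γ_w h₂² = 132.6.
Total = 22.61+131.7+132.6 = 286.9 kN/m.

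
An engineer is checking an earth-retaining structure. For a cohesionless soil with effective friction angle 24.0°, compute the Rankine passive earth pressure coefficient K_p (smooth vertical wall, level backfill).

K_p = (1 + sin φ)/(1 − sin φ) = tan²(45° + 24.0°/2) = 2.371.

2.37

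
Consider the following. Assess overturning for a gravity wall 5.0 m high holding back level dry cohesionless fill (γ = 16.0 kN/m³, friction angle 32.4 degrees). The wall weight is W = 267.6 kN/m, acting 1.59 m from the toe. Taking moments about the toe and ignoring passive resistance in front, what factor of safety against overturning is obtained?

K_a = tan²(45° − 32.4°/2) = 0.3022.
P_a = ½K_aγH² = 0.5×0.3022×16.0×5.0² = 60.45 kN/m, acting at H/3 = 1.667 m above the base.
Overturning moment M_o = P_a × H/3 = 60.45 × 1.667 = 100.7.
Resisting moment M_r = W × 1.59 = 267.6 × 1.59 = 425.5.
FS_overturning = M_r/M_o = 425.5/100.7 = 4.223.

4.22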